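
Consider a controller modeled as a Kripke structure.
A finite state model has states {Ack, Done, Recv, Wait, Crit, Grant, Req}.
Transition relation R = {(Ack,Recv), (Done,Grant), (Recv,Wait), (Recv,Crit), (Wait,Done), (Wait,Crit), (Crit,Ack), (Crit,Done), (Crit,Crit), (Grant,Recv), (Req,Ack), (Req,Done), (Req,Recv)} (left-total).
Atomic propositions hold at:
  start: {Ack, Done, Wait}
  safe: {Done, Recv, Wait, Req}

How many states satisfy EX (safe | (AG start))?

6

AG start: greatest fixpoint, start Z0 = {Ack, Done, Wait}, keep only states in Sat with every successor in Z. Z1 = ∅; fixed.
Sat(AG start) = ∅
Sat(safe | (AG start)) = {Done, Recv, Wait, Req}
Sat(EX (safe | (AG start))) = {s : some successor in {Done, Recv, Wait, Req}} = {Ack, Recv, Wait, Crit, Grant, Req}
|Sat(EX (safe | (AG start)))| = |{Ack, Recv, Wait, Crit, Grant, Req}| = 6.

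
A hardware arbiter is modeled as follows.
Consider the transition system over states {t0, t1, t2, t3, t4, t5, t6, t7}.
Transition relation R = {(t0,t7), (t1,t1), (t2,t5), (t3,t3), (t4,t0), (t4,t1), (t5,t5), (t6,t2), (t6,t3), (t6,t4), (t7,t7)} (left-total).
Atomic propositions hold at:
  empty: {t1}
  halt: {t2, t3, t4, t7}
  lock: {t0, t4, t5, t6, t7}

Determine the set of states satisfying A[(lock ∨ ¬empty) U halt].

Sat(¬empty) = {t0, t2, t3, t4, t5, t6, t7}
Sat(lock ∨ ¬empty) = {t0, t2, t3, t4, t5, t6, t7}
A[(lock ∨ ¬empty) U halt]: least fixpoint, start Z0 = Sat(halt) = {t2, t3, t4, t7}, add states in Sat(lock ∨ ¬empty) with every successor in Z. Z1 = {t0, t2, t3, t4, t6, t7}; fixed.
Sat(A[(lock ∨ ¬empty) U halt]) = {t0, t2, t3, t4, t6, t7}

{t0, t2, t3, t4, t6, t7}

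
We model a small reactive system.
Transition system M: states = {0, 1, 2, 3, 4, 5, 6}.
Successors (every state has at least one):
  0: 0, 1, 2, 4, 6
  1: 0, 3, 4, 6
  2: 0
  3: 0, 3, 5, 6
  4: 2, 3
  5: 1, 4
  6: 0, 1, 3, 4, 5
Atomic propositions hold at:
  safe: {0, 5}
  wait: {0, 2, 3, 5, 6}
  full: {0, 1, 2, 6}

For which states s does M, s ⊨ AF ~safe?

{1, 2, 3, 4, 5, 6}

Sat(~safe) = {1, 2, 3, 4, 6}
AF ~safe: least fixpoint, start Z0 = {1, 2, 3, 4, 6}, add states with every successor in Z. Z1 = {1, 2, 3, 4, 5, 6}; fixed.
Sat(AF ~safe) = {1, 2, 3, 4, 5, 6}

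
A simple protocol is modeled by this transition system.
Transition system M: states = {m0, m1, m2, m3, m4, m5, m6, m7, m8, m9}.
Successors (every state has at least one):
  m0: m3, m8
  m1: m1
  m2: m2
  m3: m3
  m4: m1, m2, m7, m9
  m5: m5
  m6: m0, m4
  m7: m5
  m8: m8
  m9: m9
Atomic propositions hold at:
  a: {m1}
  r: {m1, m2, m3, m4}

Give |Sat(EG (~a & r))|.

Sat(~a) = {m0, m2, m3, m4, m5, m6, m7, m8, m9}
Sat(~a & r) = {m2, m3, m4}
EG (~a & r): greatest fixpoint, start Z0 = {m2, m3, m4}, keep only states in Sat with some successor in Z. Already a fixed point.
Sat(EG (~a & r)) = {m2, m3, m4}
|Sat(EG (~a & r))| = |{m2, m3, m4}| = 3.

3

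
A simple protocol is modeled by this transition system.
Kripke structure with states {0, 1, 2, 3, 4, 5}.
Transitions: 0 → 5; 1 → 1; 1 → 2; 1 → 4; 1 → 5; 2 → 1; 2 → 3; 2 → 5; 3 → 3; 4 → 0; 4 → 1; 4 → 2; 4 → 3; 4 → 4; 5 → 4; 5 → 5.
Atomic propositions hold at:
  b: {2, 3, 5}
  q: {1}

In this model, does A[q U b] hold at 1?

A[q U b]: least fixpoint, start Z0 = Sat(b) = {2, 3, 5}, add states in Sat(q) with every successor in Z. Already a fixed point.
Sat(A[q U b]) = {2, 3, 5}
1 ∉ Sat(A[q U b]) = {2, 3, 5}, so the formula does not hold at 1.

No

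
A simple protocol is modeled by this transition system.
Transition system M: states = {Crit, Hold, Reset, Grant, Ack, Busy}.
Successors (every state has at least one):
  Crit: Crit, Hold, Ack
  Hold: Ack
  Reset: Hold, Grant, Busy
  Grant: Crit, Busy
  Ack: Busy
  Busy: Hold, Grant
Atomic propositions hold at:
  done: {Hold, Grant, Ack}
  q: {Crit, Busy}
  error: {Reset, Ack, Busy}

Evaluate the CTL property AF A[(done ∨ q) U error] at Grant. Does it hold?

No

Sat(done ∨ q) = {Crit, Hold, Grant, Ack, Busy}
A[(done ∨ q) U error]: least fixpoint, start Z0 = Sat(error) = {Reset, Ack, Busy}, add states in Sat(done ∨ q) with every successor in Z. Z1 = {Hold, Reset, Ack, Busy}; fixed.
Sat(A[(done ∨ q) U error]) = {Hold, Reset, Ack, Busy}
AF A[(done ∨ q) U error]: least fixpoint, start Z0 = {Hold, Reset, Ack, Busy}, add states with every successor in Z. Already a fixed point.
Sat(AF A[(done ∨ q) U error]) = {Hold, Reset, Ack, Busy}
Grant ∉ Sat(AF A[(done ∨ q) U error]) = {Hold, Reset, Ack, Busy}, so the formula does not hold at Grant.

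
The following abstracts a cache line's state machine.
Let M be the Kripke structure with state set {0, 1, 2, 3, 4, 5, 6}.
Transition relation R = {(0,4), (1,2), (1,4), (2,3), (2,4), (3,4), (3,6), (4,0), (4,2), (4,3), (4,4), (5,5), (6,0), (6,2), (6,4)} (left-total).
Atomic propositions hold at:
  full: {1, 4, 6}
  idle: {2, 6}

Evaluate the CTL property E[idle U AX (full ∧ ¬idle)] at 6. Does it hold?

Yes

Sat(¬idle) = {0, 1, 3, 4, 5}
Sat(full ∧ ¬idle) = {1, 4}
Sat(AX (full ∧ ¬idle)) = {s : every successor in {1, 4}} = {0}
E[idle U AX (full ∧ ¬idle)]: least fixpoint, start Z0 = Sat(AX (full ∧ ¬idle)) = {0}, add states in Sat(idle) with some successor in Z. Z1 = {0, 6}; fixed.
Sat(E[idle U AX (full ∧ ¬idle)]) = {0, 6}
6 ∈ Sat(E[idle U AX (full ∧ ¬idle)]) = {0, 6}, so the formula holds at 6.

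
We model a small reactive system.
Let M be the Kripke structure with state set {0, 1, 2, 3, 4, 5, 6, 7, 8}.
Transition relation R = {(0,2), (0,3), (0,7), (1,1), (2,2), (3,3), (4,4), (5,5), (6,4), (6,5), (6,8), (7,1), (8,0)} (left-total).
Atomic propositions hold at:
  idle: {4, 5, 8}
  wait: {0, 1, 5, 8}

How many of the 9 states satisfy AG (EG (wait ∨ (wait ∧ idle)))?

2

Sat(wait ∧ idle) = {5, 8}
Sat(wait ∨ (wait ∧ idle)) = {0, 1, 5, 8}
EG (wait ∨ (wait ∧ idle)): greatest fixpoint, start Z0 = {0, 1, 5, 8}, keep only states in Sat with some successor in Z. Z1 = {1, 5, 8}; Z2 = {1, 5}; fixed.
Sat(EG (wait ∨ (wait ∧ idle))) = {1, 5}
AG (EG (wait ∨ (wait ∧ idle))): greatest fixpoint, start Z0 = {1, 5}, keep only states in Sat with every successor in Z. Already a fixed point.
Sat(AG (EG (wait ∨ (wait ∧ idle)))) = {1, 5}
|Sat(AG (EG (wait ∨ (wait ∧ idle))))| = |{1, 5}| = 2.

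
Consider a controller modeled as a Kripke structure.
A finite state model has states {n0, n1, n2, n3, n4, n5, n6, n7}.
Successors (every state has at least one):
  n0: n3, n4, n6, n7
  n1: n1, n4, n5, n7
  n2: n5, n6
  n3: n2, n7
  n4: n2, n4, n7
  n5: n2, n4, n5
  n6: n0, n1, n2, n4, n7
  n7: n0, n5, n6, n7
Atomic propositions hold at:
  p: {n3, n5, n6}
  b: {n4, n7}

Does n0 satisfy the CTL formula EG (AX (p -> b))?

Sat(p -> b) = {n0, n1, n2, n4, n7}
Sat(AX (p -> b)) = {s : every successor in {n0, n1, n2, n4, n7}} = {n3, n4, n6}
EG (AX (p -> b)): greatest fixpoint, start Z0 = {n3, n4, n6}, keep only states in Sat with some successor in Z. Z1 = {n4, n6}; fixed.
Sat(EG (AX (p -> b))) = {n4, n6}
n0 ∉ Sat(EG (AX (p -> b))) = {n4, n6}, so the formula does not hold at n0.

No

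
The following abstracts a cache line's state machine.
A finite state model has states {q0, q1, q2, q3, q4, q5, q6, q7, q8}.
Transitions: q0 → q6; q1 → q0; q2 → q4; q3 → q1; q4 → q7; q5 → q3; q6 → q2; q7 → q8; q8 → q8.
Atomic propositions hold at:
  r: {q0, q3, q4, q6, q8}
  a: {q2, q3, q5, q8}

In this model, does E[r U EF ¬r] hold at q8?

No

Sat(¬r) = {q1, q2, q5, q7}
EF ¬r: least fixpoint, start Z0 = {q1, q2, q5, q7}, add states with some successor in Z. Z1 = {q1, q2, q3, q4, q5, q6, q7}; Z2 = {q0, q1, q2, q3, q4, q5, q6, q7}; fixed.
Sat(EF ¬r) = {q0, q1, q2, q3, q4, q5, q6, q7}
E[r U EF ¬r]: least fixpoint, start Z0 = Sat(EF ¬r) = {q0, q1, q2, q3, q4, q5, q6, q7}, add states in Sat(r) with some successor in Z. Already a fixed point.
Sat(E[r U EF ¬r]) = {q0, q1, q2, q3, q4, q5, q6, q7}
q8 ∉ Sat(E[r U EF ¬r]) = {q0, q1, q2, q3, q4, q5, q6, q7}, so the formula does not hold at q8.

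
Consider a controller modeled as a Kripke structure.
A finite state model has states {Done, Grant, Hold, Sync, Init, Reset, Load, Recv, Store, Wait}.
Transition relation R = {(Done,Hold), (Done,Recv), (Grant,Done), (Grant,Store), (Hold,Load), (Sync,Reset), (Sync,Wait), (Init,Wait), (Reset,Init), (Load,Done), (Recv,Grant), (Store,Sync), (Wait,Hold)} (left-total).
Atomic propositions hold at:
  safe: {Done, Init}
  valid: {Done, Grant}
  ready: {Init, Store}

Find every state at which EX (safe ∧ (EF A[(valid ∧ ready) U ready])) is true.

{Grant, Reset, Load}

Sat(valid ∧ ready) = ∅
A[(valid ∧ ready) U ready]: least fixpoint, start Z0 = Sat(ready) = {Init, Store}, add states in Sat(valid ∧ ready) with every successor in Z. Already a fixed point.
Sat(A[(valid ∧ ready) U ready]) = {Init, Store}
EF A[(valid ∧ ready) U ready]: least fixpoint, start Z0 = {Init, Store}, add states with some successor in Z. Z1 = {Grant, Init, Reset, Store}; Z2 = {Grant, Sync, Init, Reset, Recv, Store}; Z3 = {Done, Grant, Sync, Init, Reset, Recv, Store}; Z4 = {Done, Grant, Sync, Init, Reset, Load, Recv, Store}; Z5 = {Done, Grant, Hold, Sync, Init, Reset, Load, Recv, Store}; Z6 = {Done, Grant, Hold, Sync, Init, Reset, Load, Recv, Store, Wait}; fixed.
Sat(EF A[(valid ∧ ready) U ready]) = {Done, Grant, Hold, Sync, Init, Reset, Load, Recv, Store, Wait}
Sat(safe ∧ (EF A[(valid ∧ ready) U ready])) = {Done, Init}
Sat(EX (safe ∧ (EF A[(valid ∧ ready) U ready]))) = {s : some successor in {Done, Init}} = {Grant, Reset, Load}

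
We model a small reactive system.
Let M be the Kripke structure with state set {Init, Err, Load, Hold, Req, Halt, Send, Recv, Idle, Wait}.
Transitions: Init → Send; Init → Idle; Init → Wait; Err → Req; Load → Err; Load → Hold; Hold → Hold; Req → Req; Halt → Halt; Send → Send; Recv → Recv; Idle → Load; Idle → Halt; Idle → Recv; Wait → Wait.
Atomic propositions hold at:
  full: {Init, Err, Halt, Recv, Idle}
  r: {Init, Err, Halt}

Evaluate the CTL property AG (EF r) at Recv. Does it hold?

EF r: least fixpoint, start Z0 = {Init, Err, Halt}, add states with some successor in Z. Z1 = {Init, Err, Load, Halt, Idle}; fixed.
Sat(EF r) = {Init, Err, Load, Halt, Idle}
AG (EF r): greatest fixpoint, start Z0 = {Init, Err, Load, Halt, Idle}, keep only states in Sat with every successor in Z. Z1 = {Halt}; fixed.
Sat(AG (EF r)) = {Halt}
Recv ∉ Sat(AG (EF r)) = {Halt}, so the formula does not hold at Recv.

No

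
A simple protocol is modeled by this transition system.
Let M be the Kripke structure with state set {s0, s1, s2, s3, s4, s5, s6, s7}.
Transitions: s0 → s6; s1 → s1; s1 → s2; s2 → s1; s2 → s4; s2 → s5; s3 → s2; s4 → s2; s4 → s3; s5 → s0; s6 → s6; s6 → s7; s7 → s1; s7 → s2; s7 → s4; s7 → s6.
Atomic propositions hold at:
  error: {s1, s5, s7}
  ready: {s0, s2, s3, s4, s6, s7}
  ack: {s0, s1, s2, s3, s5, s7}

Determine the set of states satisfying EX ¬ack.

{s0, s2, s6, s7}

Sat(¬ack) = {s4, s6}
Sat(EX ¬ack) = {s : some successor in {s4, s6}} = {s0, s2, s6, s7}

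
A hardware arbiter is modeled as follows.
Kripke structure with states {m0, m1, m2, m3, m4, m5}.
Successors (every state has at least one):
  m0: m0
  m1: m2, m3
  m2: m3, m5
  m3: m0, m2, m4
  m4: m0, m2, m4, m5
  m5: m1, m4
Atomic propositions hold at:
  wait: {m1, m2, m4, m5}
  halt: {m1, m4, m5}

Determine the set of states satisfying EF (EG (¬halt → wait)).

Sat(¬halt) = {m0, m2, m3}
Sat(¬halt → wait) = {m1, m2, m4, m5}
EG (¬halt → wait): greatest fixpoint, start Z0 = {m1, m2, m4, m5}, keep only states in Sat with some successor in Z. Already a fixed point.
Sat(EG (¬halt → wait)) = {m1, m2, m4, m5}
EF (EG (¬halt → wait)): least fixpoint, start Z0 = {m1, m2, m4, m5}, add states with some successor in Z. Z1 = {m1, m2, m3, m4, m5}; fixed.
Sat(EF (EG (¬halt → wait))) = {m1, m2, m3, m4, m5}

{m1, m2, m3, m4, m5}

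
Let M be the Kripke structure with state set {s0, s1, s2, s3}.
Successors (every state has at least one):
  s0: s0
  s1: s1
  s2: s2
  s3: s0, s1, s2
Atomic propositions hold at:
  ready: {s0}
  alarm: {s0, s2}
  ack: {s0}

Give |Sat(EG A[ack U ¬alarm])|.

Sat(¬alarm) = {s1, s3}
A[ack U ¬alarm]: least fixpoint, start Z0 = Sat(¬alarm) = {s1, s3}, add states in Sat(ack) with every successor in Z. Already a fixed point.
Sat(A[ack U ¬alarm]) = {s1, s3}
EG A[ack U ¬alarm]: greatest fixpoint, start Z0 = {s1, s3}, keep only states in Sat with some successor in Z. Already a fixed point.
Sat(EG A[ack U ¬alarm]) = {s1, s3}
|Sat(EG A[ack U ¬alarm])| = |{s1, s3}| = 2.

2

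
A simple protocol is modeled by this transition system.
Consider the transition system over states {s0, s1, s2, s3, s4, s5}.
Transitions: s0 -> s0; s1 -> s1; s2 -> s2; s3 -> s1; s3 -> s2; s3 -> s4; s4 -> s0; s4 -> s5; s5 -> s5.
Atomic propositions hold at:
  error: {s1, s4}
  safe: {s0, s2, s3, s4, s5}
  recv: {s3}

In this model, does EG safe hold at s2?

Yes

EG safe: greatest fixpoint, start Z0 = {s0, s2, s3, s4, s5}, keep only states in Sat with some successor in Z. Already a fixed point.
Sat(EG safe) = {s0, s2, s3, s4, s5}
s2 ∈ Sat(EG safe) = {s0, s2, s3, s4, s5}, so the formula holds at s2.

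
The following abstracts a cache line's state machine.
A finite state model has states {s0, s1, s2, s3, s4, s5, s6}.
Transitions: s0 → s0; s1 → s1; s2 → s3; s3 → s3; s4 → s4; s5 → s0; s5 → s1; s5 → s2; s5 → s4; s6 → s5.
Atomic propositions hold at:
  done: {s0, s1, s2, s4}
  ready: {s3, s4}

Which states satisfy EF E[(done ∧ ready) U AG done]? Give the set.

{s0, s1, s4, s5, s6}

Sat(done ∧ ready) = {s4}
AG done: greatest fixpoint, start Z0 = {s0, s1, s2, s4}, keep only states in Sat with every successor in Z. Z1 = {s0, s1, s4}; fixed.
Sat(AG done) = {s0, s1, s4}
E[(done ∧ ready) U AG done]: least fixpoint, start Z0 = Sat(AG done) = {s0, s1, s4}, add states in Sat(done ∧ ready) with some successor in Z. Already a fixed point.
Sat(E[(done ∧ ready) U AG done]) = {s0, s1, s4}
EF E[(done ∧ ready) U AG done]: least fixpoint, start Z0 = {s0, s1, s4}, add states with some successor in Z. Z1 = {s0, s1, s4, s5}; Z2 = {s0, s1, s4, s5, s6}; fixed.
Sat(EF E[(done ∧ ready) U AG done]) = {s0, s1, s4, s5, s6}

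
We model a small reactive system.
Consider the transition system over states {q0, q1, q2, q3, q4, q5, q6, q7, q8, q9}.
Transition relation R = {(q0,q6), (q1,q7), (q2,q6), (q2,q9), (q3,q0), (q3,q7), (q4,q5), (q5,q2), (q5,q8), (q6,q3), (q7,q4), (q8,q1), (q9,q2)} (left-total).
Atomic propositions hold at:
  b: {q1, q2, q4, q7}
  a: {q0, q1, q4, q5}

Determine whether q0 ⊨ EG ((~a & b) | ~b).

Yes

Sat(~a) = {q2, q3, q6, q7, q8, q9}
Sat(~a & b) = {q2, q7}
Sat(~b) = {q0, q3, q5, q6, q8, q9}
Sat((~a & b) | ~b) = {q0, q2, q3, q5, q6, q7, q8, q9}
EG ((~a & b) | ~b): greatest fixpoint, start Z0 = {q0, q2, q3, q5, q6, q7, q8, q9}, keep only states in Sat with some successor in Z. Z1 = {q0, q2, q3, q5, q6, q9}; fixed.
Sat(EG ((~a & b) | ~b)) = {q0, q2, q3, q5, q6, q9}
q0 ∈ Sat(EG ((~a & b) | ~b)) = {q0, q2, q3, q5, q6, q9}, so the formula holds at q0.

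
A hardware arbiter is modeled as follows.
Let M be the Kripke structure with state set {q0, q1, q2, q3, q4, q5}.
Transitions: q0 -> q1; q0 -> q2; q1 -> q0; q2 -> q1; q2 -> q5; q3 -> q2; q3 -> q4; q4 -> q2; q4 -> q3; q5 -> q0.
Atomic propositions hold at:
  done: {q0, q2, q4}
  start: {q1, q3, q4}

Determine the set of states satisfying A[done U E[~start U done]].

Sat(~start) = {q0, q2, q5}
E[~start U done]: least fixpoint, start Z0 = Sat(done) = {q0, q2, q4}, add states in Sat(~start) with some successor in Z. Z1 = {q0, q2, q4, q5}; fixed.
Sat(E[~start U done]) = {q0, q2, q4, q5}
A[done U E[~start U done]]: least fixpoint, start Z0 = Sat(E[~start U done]) = {q0, q2, q4, q5}, add states in Sat(done) with every successor in Z. Already a fixed point.
Sat(A[done U E[~start U done]]) = {q0, q2, q4, q5}

{q0, q2, q4, q5}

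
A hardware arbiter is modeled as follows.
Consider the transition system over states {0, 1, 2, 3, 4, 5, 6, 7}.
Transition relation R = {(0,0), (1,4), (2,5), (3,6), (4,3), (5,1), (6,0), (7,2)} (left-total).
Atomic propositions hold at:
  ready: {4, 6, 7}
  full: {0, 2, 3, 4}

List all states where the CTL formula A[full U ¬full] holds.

Sat(¬full) = {1, 5, 6, 7}
A[full U ¬full]: least fixpoint, start Z0 = Sat(¬full) = {1, 5, 6, 7}, add states in Sat(full) with every successor in Z. Z1 = {1, 2, 3, 5, 6, 7}; Z2 = {1, 2, 3, 4, 5, 6, 7}; fixed.
Sat(A[full U ¬full]) = {1, 2, 3, 4, 5, 6, 7}

{1, 2, 3, 4, 5, 6, 7}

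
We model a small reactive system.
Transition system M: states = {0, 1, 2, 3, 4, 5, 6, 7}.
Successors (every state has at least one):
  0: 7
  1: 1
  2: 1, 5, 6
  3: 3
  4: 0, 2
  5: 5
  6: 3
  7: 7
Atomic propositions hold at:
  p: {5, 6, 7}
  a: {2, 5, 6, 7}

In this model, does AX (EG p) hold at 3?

EG p: greatest fixpoint, start Z0 = {5, 6, 7}, keep only states in Sat with some successor in Z. Z1 = {5, 7}; fixed.
Sat(EG p) = {5, 7}
Sat(AX (EG p)) = {s : every successor in {5, 7}} = {0, 5, 7}
3 ∉ Sat(AX (EG p)) = {0, 5, 7}, so the formula does not hold at 3.

No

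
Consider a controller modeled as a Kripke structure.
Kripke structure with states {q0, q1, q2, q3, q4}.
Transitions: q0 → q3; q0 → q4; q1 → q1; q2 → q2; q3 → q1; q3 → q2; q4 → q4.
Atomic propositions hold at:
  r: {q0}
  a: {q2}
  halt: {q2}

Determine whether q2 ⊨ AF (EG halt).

Yes

EG halt: greatest fixpoint, start Z0 = {q2}, keep only states in Sat with some successor in Z. Already a fixed point.
Sat(EG halt) = {q2}
AF (EG halt): least fixpoint, start Z0 = {q2}, add states with every successor in Z. Already a fixed point.
Sat(AF (EG halt)) = {q2}
q2 ∈ Sat(AF (EG halt)) = {q2}, so the formula holds at q2.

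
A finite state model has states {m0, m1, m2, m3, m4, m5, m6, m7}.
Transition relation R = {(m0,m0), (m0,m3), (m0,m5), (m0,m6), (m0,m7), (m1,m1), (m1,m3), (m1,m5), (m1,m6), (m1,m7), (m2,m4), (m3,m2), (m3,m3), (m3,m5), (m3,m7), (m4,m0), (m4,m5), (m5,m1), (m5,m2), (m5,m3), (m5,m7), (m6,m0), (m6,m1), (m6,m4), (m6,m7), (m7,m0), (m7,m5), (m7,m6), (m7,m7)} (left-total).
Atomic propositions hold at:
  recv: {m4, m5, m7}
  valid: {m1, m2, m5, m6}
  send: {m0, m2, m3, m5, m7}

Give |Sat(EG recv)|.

EG recv: greatest fixpoint, start Z0 = {m4, m5, m7}, keep only states in Sat with some successor in Z. Already a fixed point.
Sat(EG recv) = {m4, m5, m7}
|Sat(EG recv)| = |{m4, m5, m7}| = 3.

3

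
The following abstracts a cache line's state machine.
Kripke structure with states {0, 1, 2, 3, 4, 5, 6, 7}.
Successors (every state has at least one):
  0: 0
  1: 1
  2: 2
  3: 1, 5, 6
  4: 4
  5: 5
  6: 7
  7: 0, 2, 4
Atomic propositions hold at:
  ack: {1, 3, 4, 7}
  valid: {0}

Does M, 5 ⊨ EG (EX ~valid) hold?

Sat(~valid) = {1, 2, 3, 4, 5, 6, 7}
Sat(EX ~valid) = {s : some successor in {1, 2, 3, 4, 5, 6, 7}} = {1, 2, 3, 4, 5, 6, 7}
EG (EX ~valid): greatest fixpoint, start Z0 = {1, 2, 3, 4, 5, 6, 7}, keep only states in Sat with some successor in Z. Already a fixed point.
Sat(EG (EX ~valid)) = {1, 2, 3, 4, 5, 6, 7}
5 ∈ Sat(EG (EX ~valid)) = {1, 2, 3, 4, 5, 6, 7}, so the formula holds at 5.

Yes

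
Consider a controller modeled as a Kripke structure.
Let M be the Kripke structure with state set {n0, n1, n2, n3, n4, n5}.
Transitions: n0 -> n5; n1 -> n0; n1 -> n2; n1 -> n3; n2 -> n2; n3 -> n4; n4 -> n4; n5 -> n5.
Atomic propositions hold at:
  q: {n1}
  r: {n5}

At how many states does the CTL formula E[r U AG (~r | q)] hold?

Sat(~r) = {n0, n1, n2, n3, n4}
Sat(~r | q) = {n0, n1, n2, n3, n4}
AG (~r | q): greatest fixpoint, start Z0 = {n0, n1, n2, n3, n4}, keep only states in Sat with every successor in Z. Z1 = {n1, n2, n3, n4}; Z2 = {n2, n3, n4}; fixed.
Sat(AG (~r | q)) = {n2, n3, n4}
E[r U AG (~r | q)]: least fixpoint, start Z0 = Sat(AG (~r | q)) = {n2, n3, n4}, add states in Sat(r) with some successor in Z. Already a fixed point.
Sat(E[r U AG (~r | q)]) = {n2, n3, n4}
|Sat(E[r U AG (~r | q)])| = |{n2, n3, n4}| = 3.

3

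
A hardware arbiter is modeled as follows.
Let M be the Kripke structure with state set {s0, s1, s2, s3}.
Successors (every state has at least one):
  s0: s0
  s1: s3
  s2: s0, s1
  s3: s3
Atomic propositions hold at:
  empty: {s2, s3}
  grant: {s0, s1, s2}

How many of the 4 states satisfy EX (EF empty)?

EF empty: least fixpoint, start Z0 = {s2, s3}, add states with some successor in Z. Z1 = {s1, s2, s3}; fixed.
Sat(EF empty) = {s1, s2, s3}
Sat(EX (EF empty)) = {s : some successor in {s1, s2, s3}} = {s1, s2, s3}
|Sat(EX (EF empty))| = |{s1, s2, s3}| = 3.

3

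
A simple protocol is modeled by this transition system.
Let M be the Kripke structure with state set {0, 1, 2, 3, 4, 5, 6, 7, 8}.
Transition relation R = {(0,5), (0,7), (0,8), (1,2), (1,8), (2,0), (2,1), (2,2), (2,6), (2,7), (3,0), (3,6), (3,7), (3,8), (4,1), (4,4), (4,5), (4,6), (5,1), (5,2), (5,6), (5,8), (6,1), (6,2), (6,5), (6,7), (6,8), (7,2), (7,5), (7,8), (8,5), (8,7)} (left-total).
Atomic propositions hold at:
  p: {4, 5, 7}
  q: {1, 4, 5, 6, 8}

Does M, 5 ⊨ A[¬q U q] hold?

Yes

Sat(¬q) = {0, 2, 3, 7}
A[¬q U q]: least fixpoint, start Z0 = Sat(q) = {1, 4, 5, 6, 8}, add states in Sat(¬q) with every successor in Z. Already a fixed point.
Sat(A[¬q U q]) = {1, 4, 5, 6, 8}
5 ∈ Sat(A[¬q U q]) = {1, 4, 5, 6, 8}, so the formula holds at 5.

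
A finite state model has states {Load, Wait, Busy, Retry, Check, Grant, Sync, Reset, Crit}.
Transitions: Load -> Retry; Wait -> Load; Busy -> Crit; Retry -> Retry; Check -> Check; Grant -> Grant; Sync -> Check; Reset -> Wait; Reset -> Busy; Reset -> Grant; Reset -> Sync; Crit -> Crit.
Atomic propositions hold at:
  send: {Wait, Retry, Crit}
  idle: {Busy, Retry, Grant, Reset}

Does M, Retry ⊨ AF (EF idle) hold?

Yes

EF idle: least fixpoint, start Z0 = {Busy, Retry, Grant, Reset}, add states with some successor in Z. Z1 = {Load, Busy, Retry, Grant, Reset}; Z2 = {Load, Wait, Busy, Retry, Grant, Reset}; fixed.
Sat(EF idle) = {Load, Wait, Busy, Retry, Grant, Reset}
AF (EF idle): least fixpoint, start Z0 = {Load, Wait, Busy, Retry, Grant, Reset}, add states with every successor in Z. Already a fixed point.
Sat(AF (EF idle)) = {Load, Wait, Busy, Retry, Grant, Reset}
Retry ∈ Sat(AF (EF idle)) = {Load, Wait, Busy, Retry, Grant, Reset}, so the formula holds at Retry.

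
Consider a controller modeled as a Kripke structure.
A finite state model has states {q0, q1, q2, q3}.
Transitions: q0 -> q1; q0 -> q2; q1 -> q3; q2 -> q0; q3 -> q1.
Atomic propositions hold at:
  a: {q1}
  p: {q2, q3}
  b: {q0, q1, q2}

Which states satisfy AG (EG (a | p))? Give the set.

{q1, q3}

Sat(a | p) = {q1, q2, q3}
EG (a | p): greatest fixpoint, start Z0 = {q1, q2, q3}, keep only states in Sat with some successor in Z. Z1 = {q1, q3}; fixed.
Sat(EG (a | p)) = {q1, q3}
AG (EG (a | p)): greatest fixpoint, start Z0 = {q1, q3}, keep only states in Sat with every successor in Z. Already a fixed point.
Sat(AG (EG (a | p))) = {q1, q3}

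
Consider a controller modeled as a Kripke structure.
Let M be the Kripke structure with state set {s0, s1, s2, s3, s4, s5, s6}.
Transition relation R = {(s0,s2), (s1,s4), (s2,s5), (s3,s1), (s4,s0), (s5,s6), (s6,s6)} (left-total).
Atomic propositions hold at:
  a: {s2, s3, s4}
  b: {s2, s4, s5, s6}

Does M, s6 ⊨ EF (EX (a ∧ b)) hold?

Sat(a ∧ b) = {s2, s4}
Sat(EX (a ∧ b)) = {s : some successor in {s2, s4}} = {s0, s1}
EF (EX (a ∧ b)): least fixpoint, start Z0 = {s0, s1}, add states with some successor in Z. Z1 = {s0, s1, s3, s4}; fixed.
Sat(EF (EX (a ∧ b))) = {s0, s1, s3, s4}
s6 ∉ Sat(EF (EX (a ∧ b))) = {s0, s1, s3, s4}, so the formula does not hold at s6.

No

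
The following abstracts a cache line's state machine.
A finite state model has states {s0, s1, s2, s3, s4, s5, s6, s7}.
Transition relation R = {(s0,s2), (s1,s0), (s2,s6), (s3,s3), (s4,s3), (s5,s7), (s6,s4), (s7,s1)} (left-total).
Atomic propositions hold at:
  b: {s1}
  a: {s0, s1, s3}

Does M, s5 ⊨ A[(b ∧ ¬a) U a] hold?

No

Sat(¬a) = {s2, s4, s5, s6, s7}
Sat(b ∧ ¬a) = ∅
A[(b ∧ ¬a) U a]: least fixpoint, start Z0 = Sat(a) = {s0, s1, s3}, add states in Sat(b ∧ ¬a) with every successor in Z. Already a fixed point.
Sat(A[(b ∧ ¬a) U a]) = {s0, s1, s3}
s5 ∉ Sat(A[(b ∧ ¬a) U a]) = {s0, s1, s3}, so the formula does not hold at s5.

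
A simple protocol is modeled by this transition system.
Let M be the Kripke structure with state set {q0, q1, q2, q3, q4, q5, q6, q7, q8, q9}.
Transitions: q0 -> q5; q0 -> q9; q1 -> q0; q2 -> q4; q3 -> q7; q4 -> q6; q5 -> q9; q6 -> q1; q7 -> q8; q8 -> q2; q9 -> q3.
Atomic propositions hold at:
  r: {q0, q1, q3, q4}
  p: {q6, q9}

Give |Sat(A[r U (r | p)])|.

Sat(r | p) = {q0, q1, q3, q4, q6, q9}
A[r U (r | p)]: least fixpoint, start Z0 = Sat((r | p)) = {q0, q1, q3, q4, q6, q9}, add states in Sat(r) with every successor in Z. Already a fixed point.
Sat(A[r U (r | p)]) = {q0, q1, q3, q4, q6, q9}
|Sat(A[r U (r | p)])| = |{q0, q1, q3, q4, q6, q9}| = 6.

6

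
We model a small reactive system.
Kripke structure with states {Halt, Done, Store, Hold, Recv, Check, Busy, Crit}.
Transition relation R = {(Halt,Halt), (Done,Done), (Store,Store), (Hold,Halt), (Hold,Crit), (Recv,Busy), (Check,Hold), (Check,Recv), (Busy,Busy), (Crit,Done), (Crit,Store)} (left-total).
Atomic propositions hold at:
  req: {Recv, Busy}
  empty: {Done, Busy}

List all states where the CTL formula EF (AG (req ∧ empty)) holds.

{Recv, Check, Busy}

Sat(req ∧ empty) = {Busy}
AG (req ∧ empty): greatest fixpoint, start Z0 = {Busy}, keep only states in Sat with every successor in Z. Already a fixed point.
Sat(AG (req ∧ empty)) = {Busy}
EF (AG (req ∧ empty)): least fixpoint, start Z0 = {Busy}, add states with some successor in Z. Z1 = {Recv, Busy}; Z2 = {Recv, Check, Busy}; fixed.
Sat(EF (AG (req ∧ empty))) = {Recv, Check, Busy}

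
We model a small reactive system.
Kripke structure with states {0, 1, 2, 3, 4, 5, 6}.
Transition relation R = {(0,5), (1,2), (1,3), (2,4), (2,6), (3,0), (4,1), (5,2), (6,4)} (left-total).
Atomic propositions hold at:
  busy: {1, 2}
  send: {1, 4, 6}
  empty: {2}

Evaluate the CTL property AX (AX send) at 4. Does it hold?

No

Sat(AX send) = {s : every successor in {1, 4, 6}} = {2, 4, 6}
Sat(AX (AX send)) = {s : every successor in {2, 4, 6}} = {2, 5, 6}
4 ∉ Sat(AX (AX send)) = {2, 5, 6}, so the formula does not hold at 4.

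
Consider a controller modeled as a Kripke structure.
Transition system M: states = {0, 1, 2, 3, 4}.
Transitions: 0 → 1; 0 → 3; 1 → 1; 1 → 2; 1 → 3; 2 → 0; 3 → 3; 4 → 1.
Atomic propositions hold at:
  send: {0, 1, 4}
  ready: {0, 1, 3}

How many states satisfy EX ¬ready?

Sat(¬ready) = {2, 4}
Sat(EX ¬ready) = {s : some successor in {2, 4}} = {1}
|Sat(EX ¬ready)| = |{1}| = 1.

1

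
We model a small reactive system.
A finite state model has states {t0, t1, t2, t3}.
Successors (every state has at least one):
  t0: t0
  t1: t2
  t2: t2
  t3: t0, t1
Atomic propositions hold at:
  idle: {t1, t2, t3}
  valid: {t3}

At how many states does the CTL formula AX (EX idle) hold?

2

Sat(EX idle) = {s : some successor in {t1, t2, t3}} = {t1, t2, t3}
Sat(AX (EX idle)) = {s : every successor in {t1, t2, t3}} = {t1, t2}
|Sat(AX (EX idle))| = |{t1, t2}| = 2.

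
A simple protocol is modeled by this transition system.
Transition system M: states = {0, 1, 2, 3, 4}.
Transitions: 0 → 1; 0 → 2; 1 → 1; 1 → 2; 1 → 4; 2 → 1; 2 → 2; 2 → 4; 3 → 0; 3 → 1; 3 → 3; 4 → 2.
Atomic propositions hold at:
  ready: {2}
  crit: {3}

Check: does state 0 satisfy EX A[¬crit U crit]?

No

Sat(¬crit) = {0, 1, 2, 4}
A[¬crit U crit]: least fixpoint, start Z0 = Sat(crit) = {3}, add states in Sat(¬crit) with every successor in Z. Already a fixed point.
Sat(A[¬crit U crit]) = {3}
Sat(EX A[¬crit U crit]) = {s : some successor in {3}} = {3}
0 ∉ Sat(EX A[¬crit U crit]) = {3}, so the formula does not hold at 0.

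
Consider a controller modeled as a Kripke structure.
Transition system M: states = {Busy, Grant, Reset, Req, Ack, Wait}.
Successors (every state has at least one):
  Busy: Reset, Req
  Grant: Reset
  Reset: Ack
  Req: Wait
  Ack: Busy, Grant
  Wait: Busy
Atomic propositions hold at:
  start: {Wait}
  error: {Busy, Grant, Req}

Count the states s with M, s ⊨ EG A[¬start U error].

4

Sat(¬start) = {Busy, Grant, Reset, Req, Ack}
A[¬start U error]: least fixpoint, start Z0 = Sat(error) = {Busy, Grant, Req}, add states in Sat(¬start) with every successor in Z. Z1 = {Busy, Grant, Req, Ack}; Z2 = {Busy, Grant, Reset, Req, Ack}; fixed.
Sat(A[¬start U error]) = {Busy, Grant, Reset, Req, Ack}
EG A[¬start U error]: greatest fixpoint, start Z0 = {Busy, Grant, Reset, Req, Ack}, keep only states in Sat with some successor in Z. Z1 = {Busy, Grant, Reset, Ack}; fixed.
Sat(EG A[¬start U error]) = {Busy, Grant, Reset, Ack}
|Sat(EG A[¬start U error])| = |{Busy, Grant, Reset, Ack}| = 4.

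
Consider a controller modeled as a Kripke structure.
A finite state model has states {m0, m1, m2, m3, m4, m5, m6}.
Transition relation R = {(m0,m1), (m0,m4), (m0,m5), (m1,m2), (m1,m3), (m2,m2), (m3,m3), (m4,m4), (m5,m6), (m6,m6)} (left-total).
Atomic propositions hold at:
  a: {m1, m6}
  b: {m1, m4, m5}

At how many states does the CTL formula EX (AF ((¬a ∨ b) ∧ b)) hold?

Sat(¬a) = {m0, m2, m3, m4, m5}
Sat(¬a ∨ b) = {m0, m1, m2, m3, m4, m5}
Sat((¬a ∨ b) ∧ b) = {m1, m4, m5}
AF ((¬a ∨ b) ∧ b): least fixpoint, start Z0 = {m1, m4, m5}, add states with every successor in Z. Z1 = {m0, m1, m4, m5}; fixed.
Sat(AF ((¬a ∨ b) ∧ b)) = {m0, m1, m4, m5}
Sat(EX (AF ((¬a ∨ b) ∧ b))) = {s : some successor in {m0, m1, m4, m5}} = {m0, m4}
|Sat(EX (AF ((¬a ∨ b) ∧ b)))| = |{m0, m4}| = 2.

2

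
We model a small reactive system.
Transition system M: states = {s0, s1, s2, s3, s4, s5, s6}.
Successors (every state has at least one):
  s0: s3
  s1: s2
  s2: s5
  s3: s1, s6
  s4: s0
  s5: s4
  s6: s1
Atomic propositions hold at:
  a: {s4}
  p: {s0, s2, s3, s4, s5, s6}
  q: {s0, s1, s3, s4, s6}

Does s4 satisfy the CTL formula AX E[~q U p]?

Sat(~q) = {s2, s5}
E[~q U p]: least fixpoint, start Z0 = Sat(p) = {s0, s2, s3, s4, s5, s6}, add states in Sat(~q) with some successor in Z. Already a fixed point.
Sat(E[~q U p]) = {s0, s2, s3, s4, s5, s6}
Sat(AX E[~q U p]) = {s : every successor in {s0, s2, s3, s4, s5, s6}} = {s0, s1, s2, s4, s5}
s4 ∈ Sat(AX E[~q U p]) = {s0, s1, s2, s4, s5}, so the formula holds at s4.

Yes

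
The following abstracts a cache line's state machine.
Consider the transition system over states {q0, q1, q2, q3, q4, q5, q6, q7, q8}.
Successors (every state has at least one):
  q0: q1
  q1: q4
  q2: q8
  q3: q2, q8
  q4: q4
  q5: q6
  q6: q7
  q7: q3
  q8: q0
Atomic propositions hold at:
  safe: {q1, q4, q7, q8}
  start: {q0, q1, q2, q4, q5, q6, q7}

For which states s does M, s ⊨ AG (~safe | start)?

Sat(~safe) = {q0, q2, q3, q5, q6}
Sat(~safe | start) = {q0, q1, q2, q3, q4, q5, q6, q7}
AG (~safe | start): greatest fixpoint, start Z0 = {q0, q1, q2, q3, q4, q5, q6, q7}, keep only states in Sat with every successor in Z. Z1 = {q0, q1, q4, q5, q6, q7}; Z2 = {q0, q1, q4, q5, q6}; Z3 = {q0, q1, q4, q5}; Z4 = {q0, q1, q4}; fixed.
Sat(AG (~safe | start)) = {q0, q1, q4}

{q0, q1, q4}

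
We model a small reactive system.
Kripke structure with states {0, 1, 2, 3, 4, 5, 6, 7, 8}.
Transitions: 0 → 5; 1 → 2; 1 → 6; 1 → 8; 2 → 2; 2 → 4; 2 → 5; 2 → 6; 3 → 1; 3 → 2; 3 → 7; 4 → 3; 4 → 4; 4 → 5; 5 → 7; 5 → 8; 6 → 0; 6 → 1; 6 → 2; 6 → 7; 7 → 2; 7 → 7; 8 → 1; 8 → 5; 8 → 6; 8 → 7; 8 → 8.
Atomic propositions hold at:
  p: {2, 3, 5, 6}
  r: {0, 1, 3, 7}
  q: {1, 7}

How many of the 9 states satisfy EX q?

Sat(EX q) = {s : some successor in {1, 7}} = {3, 5, 6, 7, 8}
|Sat(EX q)| = |{3, 5, 6, 7, 8}| = 5.

5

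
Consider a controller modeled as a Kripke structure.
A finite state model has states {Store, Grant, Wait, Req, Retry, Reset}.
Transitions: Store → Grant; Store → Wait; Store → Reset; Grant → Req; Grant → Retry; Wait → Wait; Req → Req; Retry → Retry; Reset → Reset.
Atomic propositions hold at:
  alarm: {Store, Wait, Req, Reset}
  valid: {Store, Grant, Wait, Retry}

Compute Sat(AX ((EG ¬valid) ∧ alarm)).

{Req, Reset}

Sat(¬valid) = {Req, Reset}
EG ¬valid: greatest fixpoint, start Z0 = {Req, Reset}, keep only states in Sat with some successor in Z. Already a fixed point.
Sat(EG ¬valid) = {Req, Reset}
Sat((EG ¬valid) ∧ alarm) = {Req, Reset}
Sat(AX ((EG ¬valid) ∧ alarm)) = {s : every successor in {Req, Reset}} = {Req, Reset}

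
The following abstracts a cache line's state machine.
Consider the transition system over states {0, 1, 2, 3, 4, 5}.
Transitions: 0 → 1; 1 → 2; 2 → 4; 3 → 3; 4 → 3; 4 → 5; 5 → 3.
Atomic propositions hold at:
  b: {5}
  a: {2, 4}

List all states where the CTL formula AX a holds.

{1, 2}

Sat(AX a) = {s : every successor in {2, 4}} = {1, 2}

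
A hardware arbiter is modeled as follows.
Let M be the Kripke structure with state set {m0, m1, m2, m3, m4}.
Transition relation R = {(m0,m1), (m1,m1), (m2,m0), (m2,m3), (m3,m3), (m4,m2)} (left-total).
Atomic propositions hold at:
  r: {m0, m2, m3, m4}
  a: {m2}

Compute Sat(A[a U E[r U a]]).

E[r U a]: least fixpoint, start Z0 = Sat(a) = {m2}, add states in Sat(r) with some successor in Z. Z1 = {m2, m4}; fixed.
Sat(E[r U a]) = {m2, m4}
A[a U E[r U a]]: least fixpoint, start Z0 = Sat(E[r U a]) = {m2, m4}, add states in Sat(a) with every successor in Z. Already a fixed point.
Sat(A[a U E[r U a]]) = {m2, m4}

{m2, m4}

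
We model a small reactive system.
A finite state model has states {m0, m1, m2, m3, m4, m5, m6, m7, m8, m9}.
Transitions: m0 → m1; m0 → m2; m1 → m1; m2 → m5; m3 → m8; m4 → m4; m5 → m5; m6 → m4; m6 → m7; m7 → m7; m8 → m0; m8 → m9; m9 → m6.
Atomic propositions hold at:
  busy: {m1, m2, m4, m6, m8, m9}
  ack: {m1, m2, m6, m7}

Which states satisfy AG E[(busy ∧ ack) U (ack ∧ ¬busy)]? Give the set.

Sat(busy ∧ ack) = {m1, m2, m6}
Sat(¬busy) = {m0, m3, m5, m7}
Sat(ack ∧ ¬busy) = {m7}
E[(busy ∧ ack) U (ack ∧ ¬busy)]: least fixpoint, start Z0 = Sat((ack ∧ ¬busy)) = {m7}, add states in Sat(busy ∧ ack) with some successor in Z. Z1 = {m6, m7}; fixed.
Sat(E[(busy ∧ ack) U (ack ∧ ¬busy)]) = {m6, m7}
AG E[(busy ∧ ack) U (ack ∧ ¬busy)]: greatest fixpoint, start Z0 = {m6, m7}, keep only states in Sat with every successor in Z. Z1 = {m7}; fixed.
Sat(AG E[(busy ∧ ack) U (ack ∧ ¬busy)]) = {m7}

{m7}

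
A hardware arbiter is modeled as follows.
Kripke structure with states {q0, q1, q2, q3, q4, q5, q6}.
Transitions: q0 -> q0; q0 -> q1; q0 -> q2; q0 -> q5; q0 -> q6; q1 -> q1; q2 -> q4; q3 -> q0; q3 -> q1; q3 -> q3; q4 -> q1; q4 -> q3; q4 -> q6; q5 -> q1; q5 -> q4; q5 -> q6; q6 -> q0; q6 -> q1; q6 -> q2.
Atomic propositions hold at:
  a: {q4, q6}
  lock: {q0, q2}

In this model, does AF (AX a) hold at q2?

Yes

Sat(AX a) = {s : every successor in {q4, q6}} = {q2}
AF (AX a): least fixpoint, start Z0 = {q2}, add states with every successor in Z. Already a fixed point.
Sat(AF (AX a)) = {q2}
q2 ∈ Sat(AF (AX a)) = {q2}, so the formula holds at q2.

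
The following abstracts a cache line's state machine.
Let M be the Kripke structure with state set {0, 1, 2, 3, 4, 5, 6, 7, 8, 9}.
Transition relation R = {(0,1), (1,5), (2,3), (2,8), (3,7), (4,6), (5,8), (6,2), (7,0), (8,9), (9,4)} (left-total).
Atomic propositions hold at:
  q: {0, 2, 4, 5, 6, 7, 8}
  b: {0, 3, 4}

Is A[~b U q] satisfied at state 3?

No

Sat(~b) = {1, 2, 5, 6, 7, 8, 9}
A[~b U q]: least fixpoint, start Z0 = Sat(q) = {0, 2, 4, 5, 6, 7, 8}, add states in Sat(~b) with every successor in Z. Z1 = {0, 1, 2, 4, 5, 6, 7, 8, 9}; fixed.
Sat(A[~b U q]) = {0, 1, 2, 4, 5, 6, 7, 8, 9}
3 ∉ Sat(A[~b U q]) = {0, 1, 2, 4, 5, 6, 7, 8, 9}, so the formula does not hold at 3.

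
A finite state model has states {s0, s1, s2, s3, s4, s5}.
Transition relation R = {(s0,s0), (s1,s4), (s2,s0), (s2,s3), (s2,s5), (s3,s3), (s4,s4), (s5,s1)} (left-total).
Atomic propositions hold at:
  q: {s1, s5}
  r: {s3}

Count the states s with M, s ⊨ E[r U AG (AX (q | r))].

Sat(q | r) = {s1, s3, s5}
Sat(AX (q | r)) = {s : every successor in {s1, s3, s5}} = {s3, s5}
AG (AX (q | r)): greatest fixpoint, start Z0 = {s3, s5}, keep only states in Sat with every successor in Z. Z1 = {s3}; fixed.
Sat(AG (AX (q | r))) = {s3}
E[r U AG (AX (q | r))]: least fixpoint, start Z0 = Sat(AG (AX (q | r))) = {s3}, add states in Sat(r) with some successor in Z. Already a fixed point.
Sat(E[r U AG (AX (q | r))]) = {s3}
|Sat(E[r U AG (AX (q | r))])| = |{s3}| = 1.

1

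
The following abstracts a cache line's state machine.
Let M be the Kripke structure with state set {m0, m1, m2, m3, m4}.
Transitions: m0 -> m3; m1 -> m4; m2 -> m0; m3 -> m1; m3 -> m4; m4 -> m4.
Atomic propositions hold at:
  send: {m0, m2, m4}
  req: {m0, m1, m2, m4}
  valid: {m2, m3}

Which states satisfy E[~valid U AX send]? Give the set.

{m1, m2, m4}

Sat(~valid) = {m0, m1, m4}
Sat(AX send) = {s : every successor in {m0, m2, m4}} = {m1, m2, m4}
E[~valid U AX send]: least fixpoint, start Z0 = Sat(AX send) = {m1, m2, m4}, add states in Sat(~valid) with some successor in Z. Already a fixed point.
Sat(E[~valid U AX send]) = {m1, m2, m4}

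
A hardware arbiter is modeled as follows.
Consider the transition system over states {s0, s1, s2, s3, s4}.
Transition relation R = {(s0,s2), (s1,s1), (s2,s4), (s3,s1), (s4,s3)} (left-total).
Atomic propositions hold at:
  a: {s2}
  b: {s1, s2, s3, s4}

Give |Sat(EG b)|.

EG b: greatest fixpoint, start Z0 = {s1, s2, s3, s4}, keep only states in Sat with some successor in Z. Already a fixed point.
Sat(EG b) = {s1, s2, s3, s4}
|Sat(EG b)| = |{s1, s2, s3, s4}| = 4.

4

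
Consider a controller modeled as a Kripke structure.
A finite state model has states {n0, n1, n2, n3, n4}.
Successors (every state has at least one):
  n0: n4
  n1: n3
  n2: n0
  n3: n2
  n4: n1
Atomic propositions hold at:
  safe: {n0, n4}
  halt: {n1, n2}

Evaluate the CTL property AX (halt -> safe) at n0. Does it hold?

Sat(halt -> safe) = {n0, n3, n4}
Sat(AX (halt -> safe)) = {s : every successor in {n0, n3, n4}} = {n0, n1, n2}
n0 ∈ Sat(AX (halt -> safe)) = {n0, n1, n2}, so the formula holds at n0.

Yes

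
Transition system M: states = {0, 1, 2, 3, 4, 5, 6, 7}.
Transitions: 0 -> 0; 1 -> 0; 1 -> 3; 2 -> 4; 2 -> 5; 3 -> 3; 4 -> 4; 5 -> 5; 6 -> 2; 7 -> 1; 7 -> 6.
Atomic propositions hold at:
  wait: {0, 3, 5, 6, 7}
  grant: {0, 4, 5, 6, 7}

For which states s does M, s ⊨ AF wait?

{0, 1, 3, 5, 6, 7}

AF wait: least fixpoint, start Z0 = {0, 3, 5, 6, 7}, add states with every successor in Z. Z1 = {0, 1, 3, 5, 6, 7}; fixed.
Sat(AF wait) = {0, 1, 3, 5, 6, 7}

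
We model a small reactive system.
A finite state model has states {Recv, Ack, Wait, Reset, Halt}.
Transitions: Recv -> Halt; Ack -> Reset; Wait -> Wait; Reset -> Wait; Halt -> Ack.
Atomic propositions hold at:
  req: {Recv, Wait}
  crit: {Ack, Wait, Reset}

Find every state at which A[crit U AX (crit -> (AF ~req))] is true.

{Recv, Ack, Halt}

Sat(~req) = {Ack, Reset, Halt}
AF ~req: least fixpoint, start Z0 = {Ack, Reset, Halt}, add states with every successor in Z. Z1 = {Recv, Ack, Reset, Halt}; fixed.
Sat(AF ~req) = {Recv, Ack, Reset, Halt}
Sat(crit -> (AF ~req)) = {Recv, Ack, Reset, Halt}
Sat(AX (crit -> (AF ~req))) = {s : every successor in {Recv, Ack, Reset, Halt}} = {Recv, Ack, Halt}
A[crit U AX (crit -> (AF ~req))]: least fixpoint, start Z0 = Sat(AX (crit -> (AF ~req))) = {Recv, Ack, Halt}, add states in Sat(crit) with every successor in Z. Already a fixed point.
Sat(A[crit U AX (crit -> (AF ~req))]) = {Recv, Ack, Halt}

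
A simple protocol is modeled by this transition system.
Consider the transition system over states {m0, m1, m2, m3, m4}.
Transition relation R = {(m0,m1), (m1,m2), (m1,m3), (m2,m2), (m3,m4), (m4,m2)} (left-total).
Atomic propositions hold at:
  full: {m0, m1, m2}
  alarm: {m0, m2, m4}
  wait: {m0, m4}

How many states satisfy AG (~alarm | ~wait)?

Sat(~alarm) = {m1, m3}
Sat(~wait) = {m1, m2, m3}
Sat(~alarm | ~wait) = {m1, m2, m3}
AG (~alarm | ~wait): greatest fixpoint, start Z0 = {m1, m2, m3}, keep only states in Sat with every successor in Z. Z1 = {m1, m2}; Z2 = {m2}; fixed.
Sat(AG (~alarm | ~wait)) = {m2}
|Sat(AG (~alarm | ~wait))| = |{m2}| = 1.

1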